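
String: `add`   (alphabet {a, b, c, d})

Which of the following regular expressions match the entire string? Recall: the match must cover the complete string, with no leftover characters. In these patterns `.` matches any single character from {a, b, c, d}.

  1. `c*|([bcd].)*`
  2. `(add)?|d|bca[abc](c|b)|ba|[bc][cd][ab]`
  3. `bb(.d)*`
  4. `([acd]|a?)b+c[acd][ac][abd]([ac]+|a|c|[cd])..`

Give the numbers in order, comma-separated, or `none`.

2

1 → no match
2 → match
3 → no match — must start with `bb`
4 → no match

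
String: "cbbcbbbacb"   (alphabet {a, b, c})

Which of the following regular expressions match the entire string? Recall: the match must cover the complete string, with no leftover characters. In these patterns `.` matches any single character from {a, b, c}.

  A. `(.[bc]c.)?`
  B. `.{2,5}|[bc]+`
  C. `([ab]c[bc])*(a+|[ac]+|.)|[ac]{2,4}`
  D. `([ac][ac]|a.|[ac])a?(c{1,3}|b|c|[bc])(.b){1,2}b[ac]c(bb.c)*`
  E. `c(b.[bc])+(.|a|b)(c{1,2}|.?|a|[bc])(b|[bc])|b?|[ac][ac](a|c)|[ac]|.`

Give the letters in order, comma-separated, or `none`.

E

A → no match
B → no match
C → no match
D → no match
E → match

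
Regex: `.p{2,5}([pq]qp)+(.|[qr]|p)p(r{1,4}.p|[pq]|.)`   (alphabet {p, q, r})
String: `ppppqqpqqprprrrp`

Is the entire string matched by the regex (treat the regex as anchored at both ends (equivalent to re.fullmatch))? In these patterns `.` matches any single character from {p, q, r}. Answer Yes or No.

Yes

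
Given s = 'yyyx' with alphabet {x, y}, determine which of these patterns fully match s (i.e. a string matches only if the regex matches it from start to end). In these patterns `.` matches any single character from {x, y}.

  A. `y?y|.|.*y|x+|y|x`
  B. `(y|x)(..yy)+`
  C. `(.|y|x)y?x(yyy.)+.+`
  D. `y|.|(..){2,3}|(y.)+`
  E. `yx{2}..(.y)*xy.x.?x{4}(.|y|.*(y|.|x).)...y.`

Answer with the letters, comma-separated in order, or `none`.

D

A → no match
B → no match — must end with 'yy'
C → no match
D → match
E → no match — must start with 'yx'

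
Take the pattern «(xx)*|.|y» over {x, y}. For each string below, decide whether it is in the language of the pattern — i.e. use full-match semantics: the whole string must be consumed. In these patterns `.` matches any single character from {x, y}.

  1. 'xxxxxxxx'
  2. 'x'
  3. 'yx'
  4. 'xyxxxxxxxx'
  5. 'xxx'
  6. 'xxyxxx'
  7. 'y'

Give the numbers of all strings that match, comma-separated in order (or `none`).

1 → match
2 → match
3 → no match
4 → no match
5 → no match
6 → no match
7 → match

1, 2, 7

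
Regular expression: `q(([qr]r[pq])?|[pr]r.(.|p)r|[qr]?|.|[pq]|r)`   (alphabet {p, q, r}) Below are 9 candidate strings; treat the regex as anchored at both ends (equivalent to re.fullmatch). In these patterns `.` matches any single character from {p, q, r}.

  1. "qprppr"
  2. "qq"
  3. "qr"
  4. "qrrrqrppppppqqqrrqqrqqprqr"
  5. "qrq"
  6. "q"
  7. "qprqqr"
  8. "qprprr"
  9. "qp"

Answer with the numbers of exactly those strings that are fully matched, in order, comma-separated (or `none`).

1. "qprppr" → match
2. "qq" → match
3. "qr" → match
4 → no match
5. "qrq" → no match
6. "q" → match
7. "qprqqr" → match
8. "qprprr" → match
9. "qp" → match

1, 2, 3, 6, 7, 8, 9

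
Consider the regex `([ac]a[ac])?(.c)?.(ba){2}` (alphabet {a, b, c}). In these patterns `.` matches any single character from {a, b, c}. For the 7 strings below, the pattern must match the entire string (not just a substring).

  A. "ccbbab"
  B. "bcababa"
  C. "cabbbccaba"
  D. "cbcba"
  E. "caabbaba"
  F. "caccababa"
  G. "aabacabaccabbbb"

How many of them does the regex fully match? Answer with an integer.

2

A. "ccbbab" → no match — must end with "ba"
B. "bcababa" → match
C. "cabbbccaba" → no match
D. "cbcba" → no match
E. "caabbaba" → match
F. "caccababa" → no match
G → no match — must end with "ba"
Total matched: 2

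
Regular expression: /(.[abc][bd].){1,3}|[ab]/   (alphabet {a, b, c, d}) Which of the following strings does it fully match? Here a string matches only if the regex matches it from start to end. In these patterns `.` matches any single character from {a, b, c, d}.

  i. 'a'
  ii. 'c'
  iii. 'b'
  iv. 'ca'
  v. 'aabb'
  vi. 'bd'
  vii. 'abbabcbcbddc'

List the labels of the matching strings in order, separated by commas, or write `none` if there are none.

i → match
ii → no match
iii → match
iv → no match
v → match
vi → no match
vii → no match

i, iii, v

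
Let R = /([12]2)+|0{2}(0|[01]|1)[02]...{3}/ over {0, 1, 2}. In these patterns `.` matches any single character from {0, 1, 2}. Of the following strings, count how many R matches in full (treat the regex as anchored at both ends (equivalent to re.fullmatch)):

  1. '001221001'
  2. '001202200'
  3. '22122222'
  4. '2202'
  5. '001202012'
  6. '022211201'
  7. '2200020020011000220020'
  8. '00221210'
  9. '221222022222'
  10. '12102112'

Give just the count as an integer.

4

1 → match
2 → match
3 → match
4 → no match
5 → match
6 → no match
7 → no match
8 → no match
9 → no match
10 → no match
Total matched: 4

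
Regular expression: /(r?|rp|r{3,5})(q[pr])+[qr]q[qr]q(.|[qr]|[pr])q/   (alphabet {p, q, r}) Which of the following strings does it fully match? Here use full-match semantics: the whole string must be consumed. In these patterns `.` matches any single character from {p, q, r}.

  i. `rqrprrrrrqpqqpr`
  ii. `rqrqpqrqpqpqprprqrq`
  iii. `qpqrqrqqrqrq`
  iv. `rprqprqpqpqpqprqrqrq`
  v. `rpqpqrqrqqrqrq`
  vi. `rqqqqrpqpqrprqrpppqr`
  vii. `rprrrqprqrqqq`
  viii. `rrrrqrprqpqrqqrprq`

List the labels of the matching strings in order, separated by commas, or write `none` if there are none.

iii, v

i → no match — must end with `q`
ii → no match
iii. `qpqrqrqqrqrq` → match
iv → no match
v → match
vi → no match — must end with `q`
vii → no match
viii → no match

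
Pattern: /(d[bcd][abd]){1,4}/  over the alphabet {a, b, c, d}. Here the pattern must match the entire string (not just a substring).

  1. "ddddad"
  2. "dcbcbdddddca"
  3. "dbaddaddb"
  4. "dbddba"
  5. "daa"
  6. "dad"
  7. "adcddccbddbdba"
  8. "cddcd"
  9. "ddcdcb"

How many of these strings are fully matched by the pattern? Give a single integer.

2

1. "ddddad" → no match
2. "dcbcbdddddca" → no match
3. "dbaddaddb" → match
4. "dbddba" → match
5. "daa" → no match
6. "dad" → no match
7 → no match — must start with "d"
8. "cddcd" → no match — must start with "d"
9. "ddcdcb" → no match
Total matched: 2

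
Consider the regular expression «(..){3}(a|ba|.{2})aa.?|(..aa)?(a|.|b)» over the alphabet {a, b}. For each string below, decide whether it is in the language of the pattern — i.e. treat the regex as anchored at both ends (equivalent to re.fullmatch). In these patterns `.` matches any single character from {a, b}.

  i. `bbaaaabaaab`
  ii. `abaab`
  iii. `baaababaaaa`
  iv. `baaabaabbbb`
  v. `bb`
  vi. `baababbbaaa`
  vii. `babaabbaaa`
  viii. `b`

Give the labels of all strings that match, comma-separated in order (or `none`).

i, ii, iii, vi, vii, viii

i → match
ii → match
iii → match
iv → no match
v → no match
vi → match
vii → match
viii → match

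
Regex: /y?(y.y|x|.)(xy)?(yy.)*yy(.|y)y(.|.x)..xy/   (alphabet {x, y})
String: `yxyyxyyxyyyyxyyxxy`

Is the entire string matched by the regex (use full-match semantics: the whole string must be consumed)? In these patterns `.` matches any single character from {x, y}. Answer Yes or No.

No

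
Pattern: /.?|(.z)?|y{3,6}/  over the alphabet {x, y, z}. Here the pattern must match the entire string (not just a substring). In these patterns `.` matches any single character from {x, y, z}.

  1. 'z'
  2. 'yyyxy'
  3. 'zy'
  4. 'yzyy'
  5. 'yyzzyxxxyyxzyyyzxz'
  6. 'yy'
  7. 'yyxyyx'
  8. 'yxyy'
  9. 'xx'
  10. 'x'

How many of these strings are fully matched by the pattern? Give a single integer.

2

1 → match
2 → no match
3 → no match
4 → no match
5 → no match
6 → no match
7 → no match
8 → no match
9 → no match
10 → match
Total matched: 2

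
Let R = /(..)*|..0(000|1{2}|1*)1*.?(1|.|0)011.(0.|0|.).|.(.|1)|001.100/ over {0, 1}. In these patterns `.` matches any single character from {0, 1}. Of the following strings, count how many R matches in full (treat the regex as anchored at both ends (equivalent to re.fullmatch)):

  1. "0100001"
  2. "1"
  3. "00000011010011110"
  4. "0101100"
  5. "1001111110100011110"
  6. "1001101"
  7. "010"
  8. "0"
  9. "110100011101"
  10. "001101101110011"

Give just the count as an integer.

1

1. "0100001" → no match
2. "1" → no match
3 → no match
4. "0101100" → no match
5 → no match
6. "1001101" → no match
7. "010" → no match
8. "0" → no match
9. "110100011101" → match
10 → no match
Total matched: 1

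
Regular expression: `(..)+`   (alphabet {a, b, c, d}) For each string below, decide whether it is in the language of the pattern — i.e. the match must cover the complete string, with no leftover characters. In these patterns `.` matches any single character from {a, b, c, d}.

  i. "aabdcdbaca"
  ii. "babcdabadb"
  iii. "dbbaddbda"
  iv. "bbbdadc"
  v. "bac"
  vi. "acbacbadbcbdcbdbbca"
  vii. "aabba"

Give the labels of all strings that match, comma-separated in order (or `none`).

i → match
ii → match
iii → no match
iv → no match
v → no match
vi → no match
vii → no match

i, ii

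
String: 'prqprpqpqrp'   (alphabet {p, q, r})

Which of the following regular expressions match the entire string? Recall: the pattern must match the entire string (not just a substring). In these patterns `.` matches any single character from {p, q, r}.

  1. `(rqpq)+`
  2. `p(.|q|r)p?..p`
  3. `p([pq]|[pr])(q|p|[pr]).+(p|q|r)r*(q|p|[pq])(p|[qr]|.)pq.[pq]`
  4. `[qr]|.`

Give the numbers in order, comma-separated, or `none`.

1 → no match — must start with 'rqpq'
2 → no match
3 → match
4 → no match

3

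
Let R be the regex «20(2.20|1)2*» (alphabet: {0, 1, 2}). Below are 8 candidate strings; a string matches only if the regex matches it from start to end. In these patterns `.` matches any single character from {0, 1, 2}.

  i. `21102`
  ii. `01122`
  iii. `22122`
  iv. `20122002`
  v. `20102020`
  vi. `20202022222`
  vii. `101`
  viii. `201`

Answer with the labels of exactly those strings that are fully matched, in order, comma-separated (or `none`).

i → no match — must start with `20`
ii → no match — must start with `20`
iii → no match — must start with `20`
iv → no match
v → no match
vi → match
vii → no match — must start with `20`
viii → match

vi, viii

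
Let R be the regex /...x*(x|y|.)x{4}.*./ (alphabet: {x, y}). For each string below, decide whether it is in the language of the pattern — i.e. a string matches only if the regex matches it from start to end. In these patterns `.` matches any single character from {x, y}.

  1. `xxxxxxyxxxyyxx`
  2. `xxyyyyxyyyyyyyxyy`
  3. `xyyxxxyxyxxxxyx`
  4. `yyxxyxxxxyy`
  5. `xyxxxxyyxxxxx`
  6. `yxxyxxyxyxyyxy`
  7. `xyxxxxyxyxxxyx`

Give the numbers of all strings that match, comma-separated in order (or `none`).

4

1 → no match
2 → no match
3 → no match
4 → match
5 → no match
6 → no match
7 → no match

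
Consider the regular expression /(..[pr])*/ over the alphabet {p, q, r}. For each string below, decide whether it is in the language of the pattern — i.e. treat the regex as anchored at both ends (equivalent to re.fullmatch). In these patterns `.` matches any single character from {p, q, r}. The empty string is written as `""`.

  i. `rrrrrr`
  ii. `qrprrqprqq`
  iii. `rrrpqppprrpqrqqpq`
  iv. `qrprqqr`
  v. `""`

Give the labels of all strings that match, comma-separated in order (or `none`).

i → match
ii → no match
iii → no match
iv → no match
v → match

i, v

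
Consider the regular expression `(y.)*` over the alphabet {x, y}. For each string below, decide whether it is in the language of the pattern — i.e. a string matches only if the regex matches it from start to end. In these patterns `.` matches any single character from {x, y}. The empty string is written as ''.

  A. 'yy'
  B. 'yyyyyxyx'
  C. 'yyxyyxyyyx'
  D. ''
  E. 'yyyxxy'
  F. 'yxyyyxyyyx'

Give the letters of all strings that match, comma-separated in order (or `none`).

A → match
B → match
C → no match
D → match
E → no match
F → match

A, B, D, F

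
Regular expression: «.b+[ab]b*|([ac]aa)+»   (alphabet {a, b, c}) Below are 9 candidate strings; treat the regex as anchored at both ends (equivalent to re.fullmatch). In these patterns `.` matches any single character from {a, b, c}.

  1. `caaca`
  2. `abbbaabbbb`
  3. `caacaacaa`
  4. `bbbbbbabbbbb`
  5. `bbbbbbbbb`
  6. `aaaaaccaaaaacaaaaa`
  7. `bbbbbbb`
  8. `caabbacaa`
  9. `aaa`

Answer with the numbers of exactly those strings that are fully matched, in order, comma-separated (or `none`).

1 → no match
2 → no match
3 → match
4 → match
5 → match
6 → no match
7 → match
8 → no match
9 → match

3, 4, 5, 7, 9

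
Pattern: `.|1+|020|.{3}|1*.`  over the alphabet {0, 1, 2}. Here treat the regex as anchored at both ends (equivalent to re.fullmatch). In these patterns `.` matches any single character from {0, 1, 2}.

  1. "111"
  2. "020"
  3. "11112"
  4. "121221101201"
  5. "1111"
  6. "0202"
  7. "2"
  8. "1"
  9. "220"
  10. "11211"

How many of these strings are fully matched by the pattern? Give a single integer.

1 → match
2 → match
3 → match
4 → no match
5 → match
6 → no match
7 → match
8 → match
9 → match
10 → no match
Total matched: 7

7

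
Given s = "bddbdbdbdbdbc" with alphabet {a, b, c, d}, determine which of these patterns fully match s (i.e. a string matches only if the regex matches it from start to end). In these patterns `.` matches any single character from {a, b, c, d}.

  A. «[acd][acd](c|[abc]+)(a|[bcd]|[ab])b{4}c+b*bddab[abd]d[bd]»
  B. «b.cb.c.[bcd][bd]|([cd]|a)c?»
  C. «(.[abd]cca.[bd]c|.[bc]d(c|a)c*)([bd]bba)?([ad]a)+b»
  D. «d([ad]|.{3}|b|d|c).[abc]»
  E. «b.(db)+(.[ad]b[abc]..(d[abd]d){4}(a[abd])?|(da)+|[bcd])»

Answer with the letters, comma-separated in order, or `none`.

E

A → no match
B → no match
C → no match — must end with "ab"
D → no match — must start with "d"
E → match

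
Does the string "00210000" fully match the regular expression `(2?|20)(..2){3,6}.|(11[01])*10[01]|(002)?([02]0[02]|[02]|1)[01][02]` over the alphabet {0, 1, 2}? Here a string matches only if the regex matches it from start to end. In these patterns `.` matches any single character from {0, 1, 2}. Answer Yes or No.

No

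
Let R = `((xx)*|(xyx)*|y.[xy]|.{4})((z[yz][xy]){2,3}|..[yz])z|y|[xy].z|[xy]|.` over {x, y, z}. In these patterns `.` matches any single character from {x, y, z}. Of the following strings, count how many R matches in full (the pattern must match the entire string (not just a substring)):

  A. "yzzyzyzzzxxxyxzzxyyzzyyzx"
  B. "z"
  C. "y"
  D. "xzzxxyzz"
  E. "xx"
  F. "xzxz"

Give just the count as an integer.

3

A → no match
B → match
C → match
D → match
E → no match
F → no match
Total matched: 3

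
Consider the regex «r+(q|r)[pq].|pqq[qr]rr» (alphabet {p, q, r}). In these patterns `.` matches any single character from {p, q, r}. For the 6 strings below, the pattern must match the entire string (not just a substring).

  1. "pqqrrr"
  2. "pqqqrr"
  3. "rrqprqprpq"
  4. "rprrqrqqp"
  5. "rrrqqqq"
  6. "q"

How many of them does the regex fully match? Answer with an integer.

1. "pqqrrr" → match
2. "pqqqrr" → match
3. "rrqprqprpq" → no match
4. "rprrqrqqp" → no match
5. "rrrqqqq" → no match
6. "q" → no match
Total matched: 2

2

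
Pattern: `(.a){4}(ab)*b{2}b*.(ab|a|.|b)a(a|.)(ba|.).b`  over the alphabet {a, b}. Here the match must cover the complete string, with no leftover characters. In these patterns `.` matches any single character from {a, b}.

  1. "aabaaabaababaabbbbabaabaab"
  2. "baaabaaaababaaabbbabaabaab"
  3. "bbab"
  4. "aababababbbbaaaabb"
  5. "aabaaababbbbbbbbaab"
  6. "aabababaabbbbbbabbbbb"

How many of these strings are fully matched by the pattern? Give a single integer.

1

1 → no match
2 → no match
3 → no match
4 → match
5 → no match
6 → no match
Total matched: 1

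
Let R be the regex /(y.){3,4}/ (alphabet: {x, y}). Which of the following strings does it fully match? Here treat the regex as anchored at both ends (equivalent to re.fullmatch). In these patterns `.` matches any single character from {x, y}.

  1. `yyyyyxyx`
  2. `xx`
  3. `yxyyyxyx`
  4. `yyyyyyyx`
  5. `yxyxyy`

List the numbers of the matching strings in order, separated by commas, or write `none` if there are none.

1 → match
2 → no match — must start with `y`
3 → match
4 → match
5 → match

1, 3, 4, 5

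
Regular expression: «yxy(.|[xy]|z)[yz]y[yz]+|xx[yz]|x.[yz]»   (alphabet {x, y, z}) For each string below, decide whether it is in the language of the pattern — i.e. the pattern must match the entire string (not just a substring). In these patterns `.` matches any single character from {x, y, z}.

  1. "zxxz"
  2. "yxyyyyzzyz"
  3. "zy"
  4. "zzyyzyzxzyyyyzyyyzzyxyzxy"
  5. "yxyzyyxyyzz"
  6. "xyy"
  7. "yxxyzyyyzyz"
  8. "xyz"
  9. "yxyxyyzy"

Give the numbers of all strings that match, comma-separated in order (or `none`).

1 → no match
2 → match
3 → no match
4 → no match
5 → no match
6 → match
7 → no match
8 → match
9 → match

2, 6, 8, 9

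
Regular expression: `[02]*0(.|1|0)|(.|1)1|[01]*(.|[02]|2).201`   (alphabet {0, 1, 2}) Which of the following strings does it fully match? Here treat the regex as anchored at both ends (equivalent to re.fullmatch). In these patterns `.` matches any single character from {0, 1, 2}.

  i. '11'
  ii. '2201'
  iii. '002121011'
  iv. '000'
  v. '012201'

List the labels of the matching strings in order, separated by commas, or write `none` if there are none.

i, ii, iv, v

i → match
ii → match
iii → no match
iv → match
v → match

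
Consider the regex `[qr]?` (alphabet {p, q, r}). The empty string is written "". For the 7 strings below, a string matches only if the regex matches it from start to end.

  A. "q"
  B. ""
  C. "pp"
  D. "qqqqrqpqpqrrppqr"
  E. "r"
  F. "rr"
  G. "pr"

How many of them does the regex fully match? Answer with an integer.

3

A → match
B → match
C → no match
D → no match
E → match
F → no match
G → no match
Total matched: 3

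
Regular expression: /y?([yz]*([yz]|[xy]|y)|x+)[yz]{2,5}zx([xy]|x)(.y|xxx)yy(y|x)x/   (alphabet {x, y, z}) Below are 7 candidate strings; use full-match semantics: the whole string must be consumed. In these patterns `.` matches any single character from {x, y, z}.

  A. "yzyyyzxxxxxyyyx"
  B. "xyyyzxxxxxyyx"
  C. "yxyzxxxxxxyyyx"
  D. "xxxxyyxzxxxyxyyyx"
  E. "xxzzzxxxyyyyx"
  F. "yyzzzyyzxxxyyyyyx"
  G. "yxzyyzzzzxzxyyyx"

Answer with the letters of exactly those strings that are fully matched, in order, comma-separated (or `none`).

A, E

A → match
B → no match
C → no match
D → no match
E → match
F → no match
G → no match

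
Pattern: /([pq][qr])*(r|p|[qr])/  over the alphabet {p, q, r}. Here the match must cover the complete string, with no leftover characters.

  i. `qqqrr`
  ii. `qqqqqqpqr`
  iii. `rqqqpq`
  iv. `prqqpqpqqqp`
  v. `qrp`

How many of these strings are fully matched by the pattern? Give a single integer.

4

i → match
ii → match
iii → no match
iv → match
v → match
Total matched: 4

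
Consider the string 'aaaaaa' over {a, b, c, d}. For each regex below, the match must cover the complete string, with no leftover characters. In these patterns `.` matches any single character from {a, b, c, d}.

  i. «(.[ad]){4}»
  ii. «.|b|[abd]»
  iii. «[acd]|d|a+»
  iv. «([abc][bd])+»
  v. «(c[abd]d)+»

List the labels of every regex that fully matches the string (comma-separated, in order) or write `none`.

i → no match
ii → no match
iii → match
iv → no match
v → no match — must start with 'c'

iii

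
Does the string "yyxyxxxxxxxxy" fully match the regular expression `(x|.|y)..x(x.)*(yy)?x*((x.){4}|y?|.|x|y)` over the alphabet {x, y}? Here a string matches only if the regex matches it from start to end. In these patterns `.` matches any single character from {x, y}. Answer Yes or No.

No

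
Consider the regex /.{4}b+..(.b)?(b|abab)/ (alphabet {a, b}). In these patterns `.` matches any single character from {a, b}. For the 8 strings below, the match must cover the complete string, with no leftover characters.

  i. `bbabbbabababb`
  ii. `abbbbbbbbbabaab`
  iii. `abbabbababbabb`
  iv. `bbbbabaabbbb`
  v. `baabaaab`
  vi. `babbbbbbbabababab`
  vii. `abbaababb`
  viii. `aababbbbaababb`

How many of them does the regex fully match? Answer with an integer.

i → no match
ii → no match
iii → no match
iv. `bbbbabaabbbb` → no match
v. `baabaaab` → no match
vi → match
vii. `abbaababb` → no match
viii → no match
Total matched: 1

1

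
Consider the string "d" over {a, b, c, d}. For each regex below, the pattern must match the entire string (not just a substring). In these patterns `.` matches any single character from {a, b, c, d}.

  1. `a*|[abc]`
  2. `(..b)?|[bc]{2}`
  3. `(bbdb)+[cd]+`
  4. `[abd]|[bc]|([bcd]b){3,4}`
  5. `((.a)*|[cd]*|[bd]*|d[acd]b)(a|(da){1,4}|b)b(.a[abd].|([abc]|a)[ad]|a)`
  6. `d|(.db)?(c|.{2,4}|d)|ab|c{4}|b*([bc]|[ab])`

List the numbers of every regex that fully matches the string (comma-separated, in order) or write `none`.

4, 6

1 → no match
2 → no match
3 → no match — must start with "bbdb"
4 → match
5 → no match
6 → match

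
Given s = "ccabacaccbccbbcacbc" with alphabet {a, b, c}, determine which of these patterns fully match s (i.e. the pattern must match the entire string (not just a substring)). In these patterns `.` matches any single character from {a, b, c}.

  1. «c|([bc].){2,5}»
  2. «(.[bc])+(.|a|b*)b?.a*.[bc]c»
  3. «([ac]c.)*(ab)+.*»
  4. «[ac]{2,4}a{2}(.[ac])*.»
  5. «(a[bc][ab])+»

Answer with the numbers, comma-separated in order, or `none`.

2

1 → no match
2 → match
3 → no match
4 → no match
5 → no match — must start with "a"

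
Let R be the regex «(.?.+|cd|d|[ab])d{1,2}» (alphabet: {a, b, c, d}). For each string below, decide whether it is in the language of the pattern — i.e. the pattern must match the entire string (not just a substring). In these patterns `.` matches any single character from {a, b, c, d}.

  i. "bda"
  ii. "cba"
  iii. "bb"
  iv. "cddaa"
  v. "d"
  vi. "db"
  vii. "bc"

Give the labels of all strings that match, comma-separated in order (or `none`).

i → no match — must end with "d"
ii → no match — must end with "d"
iii → no match — must end with "d"
iv → no match — must end with "d"
v → no match
vi → no match — must end with "d"
vii → no match — must end with "d"

none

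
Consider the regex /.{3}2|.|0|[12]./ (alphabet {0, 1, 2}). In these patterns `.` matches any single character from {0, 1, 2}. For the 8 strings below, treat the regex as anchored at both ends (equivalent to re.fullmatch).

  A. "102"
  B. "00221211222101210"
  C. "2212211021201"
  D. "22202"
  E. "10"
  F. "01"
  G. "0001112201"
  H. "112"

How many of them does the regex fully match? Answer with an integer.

1

A → no match
B → no match
C → no match
D → no match
E → match
F → no match
G → no match
H → no match
Total matched: 1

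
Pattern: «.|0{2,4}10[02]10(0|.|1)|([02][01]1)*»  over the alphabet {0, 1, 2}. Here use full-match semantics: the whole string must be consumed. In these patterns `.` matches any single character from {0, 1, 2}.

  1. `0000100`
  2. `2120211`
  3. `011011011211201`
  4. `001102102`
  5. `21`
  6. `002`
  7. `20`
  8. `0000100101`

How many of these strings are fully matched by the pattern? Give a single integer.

1 → no match
2 → no match
3 → match
4 → no match
5 → no match
6 → no match
7 → no match
8 → match
Total matched: 2

2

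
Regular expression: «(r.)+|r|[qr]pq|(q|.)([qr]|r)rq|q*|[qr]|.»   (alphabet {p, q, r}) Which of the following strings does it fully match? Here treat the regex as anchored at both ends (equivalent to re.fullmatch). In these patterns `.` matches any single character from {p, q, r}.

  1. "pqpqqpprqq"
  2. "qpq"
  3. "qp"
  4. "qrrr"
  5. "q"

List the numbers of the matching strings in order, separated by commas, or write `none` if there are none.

2, 5

1 → no match
2 → match
3 → no match
4 → no match
5 → match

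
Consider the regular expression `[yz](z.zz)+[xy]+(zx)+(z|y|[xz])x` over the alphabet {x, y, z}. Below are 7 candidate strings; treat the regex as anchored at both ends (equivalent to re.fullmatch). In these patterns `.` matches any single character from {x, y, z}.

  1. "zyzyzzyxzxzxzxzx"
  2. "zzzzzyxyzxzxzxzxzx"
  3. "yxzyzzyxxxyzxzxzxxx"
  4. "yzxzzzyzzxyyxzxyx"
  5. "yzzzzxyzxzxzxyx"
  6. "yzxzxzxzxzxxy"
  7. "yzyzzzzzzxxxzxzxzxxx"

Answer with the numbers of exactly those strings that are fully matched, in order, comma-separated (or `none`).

1 → no match
2 → match
3 → no match
4 → match
5 → match
6 → no match — must end with "x"
7 → match

2, 4, 5, 7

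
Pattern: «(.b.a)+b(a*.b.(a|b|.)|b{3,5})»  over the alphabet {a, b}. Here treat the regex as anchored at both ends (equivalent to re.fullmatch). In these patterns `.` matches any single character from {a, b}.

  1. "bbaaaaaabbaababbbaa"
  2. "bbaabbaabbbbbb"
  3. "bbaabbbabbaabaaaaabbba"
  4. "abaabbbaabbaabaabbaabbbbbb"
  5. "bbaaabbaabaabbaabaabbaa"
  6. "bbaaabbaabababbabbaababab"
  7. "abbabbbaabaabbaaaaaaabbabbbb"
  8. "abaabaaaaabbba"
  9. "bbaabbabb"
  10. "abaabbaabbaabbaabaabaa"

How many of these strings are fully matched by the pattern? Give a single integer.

1 → no match
2 → match
3 → match
4 → match
5 → match
6 → no match
7 → no match
8 → match
9. "bbaabbabb" → no match
10 → match
Total matched: 6

6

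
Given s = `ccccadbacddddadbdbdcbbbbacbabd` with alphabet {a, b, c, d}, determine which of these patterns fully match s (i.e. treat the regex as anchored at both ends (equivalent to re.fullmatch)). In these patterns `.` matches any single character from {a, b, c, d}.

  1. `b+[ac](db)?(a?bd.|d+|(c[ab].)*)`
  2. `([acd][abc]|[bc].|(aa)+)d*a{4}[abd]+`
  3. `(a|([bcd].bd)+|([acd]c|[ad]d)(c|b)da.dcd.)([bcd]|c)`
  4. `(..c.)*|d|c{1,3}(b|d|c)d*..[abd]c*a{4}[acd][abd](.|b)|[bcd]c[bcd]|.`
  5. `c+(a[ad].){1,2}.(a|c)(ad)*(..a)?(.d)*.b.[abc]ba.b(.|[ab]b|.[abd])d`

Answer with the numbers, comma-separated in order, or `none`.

5

1 → no match — must start with `b`
2 → no match
3 → no match
4 → no match
5 → match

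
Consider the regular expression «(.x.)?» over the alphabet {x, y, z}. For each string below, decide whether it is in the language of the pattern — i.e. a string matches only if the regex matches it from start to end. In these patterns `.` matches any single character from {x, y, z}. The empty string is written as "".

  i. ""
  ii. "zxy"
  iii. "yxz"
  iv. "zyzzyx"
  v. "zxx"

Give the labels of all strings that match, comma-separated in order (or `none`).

i, ii, iii, v

i. "" → match
ii. "zxy" → match
iii. "yxz" → match
iv. "zyzzyx" → no match
v. "zxx" → match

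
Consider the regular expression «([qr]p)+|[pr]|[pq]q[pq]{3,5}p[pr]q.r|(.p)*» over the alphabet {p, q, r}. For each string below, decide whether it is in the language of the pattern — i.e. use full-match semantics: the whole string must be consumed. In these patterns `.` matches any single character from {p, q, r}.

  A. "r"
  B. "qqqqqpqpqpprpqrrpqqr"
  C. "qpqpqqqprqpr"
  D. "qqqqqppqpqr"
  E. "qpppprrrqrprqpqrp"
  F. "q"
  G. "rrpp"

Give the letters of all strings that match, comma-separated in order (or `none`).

A → match
B → no match
C → no match
D → no match
E → no match
F → no match
G → no match

A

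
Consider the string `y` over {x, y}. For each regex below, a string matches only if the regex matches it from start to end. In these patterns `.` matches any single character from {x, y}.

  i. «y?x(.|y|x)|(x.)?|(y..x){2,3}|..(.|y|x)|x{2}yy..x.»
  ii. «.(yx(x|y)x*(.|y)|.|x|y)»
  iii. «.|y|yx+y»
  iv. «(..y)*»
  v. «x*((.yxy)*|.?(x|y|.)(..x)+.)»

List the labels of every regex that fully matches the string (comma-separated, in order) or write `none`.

iii

i → no match
ii → no match
iii → match
iv → no match
v → no match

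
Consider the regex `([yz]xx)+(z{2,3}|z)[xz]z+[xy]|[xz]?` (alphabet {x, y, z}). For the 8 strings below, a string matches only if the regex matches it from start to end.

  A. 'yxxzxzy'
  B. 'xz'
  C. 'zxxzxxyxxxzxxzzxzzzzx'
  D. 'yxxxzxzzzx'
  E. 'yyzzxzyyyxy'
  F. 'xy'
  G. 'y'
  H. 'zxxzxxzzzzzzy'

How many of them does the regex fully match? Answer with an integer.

2

A → match
B → no match
C → no match
D → no match
E → no match
F → no match
G → no match
H → match
Total matched: 2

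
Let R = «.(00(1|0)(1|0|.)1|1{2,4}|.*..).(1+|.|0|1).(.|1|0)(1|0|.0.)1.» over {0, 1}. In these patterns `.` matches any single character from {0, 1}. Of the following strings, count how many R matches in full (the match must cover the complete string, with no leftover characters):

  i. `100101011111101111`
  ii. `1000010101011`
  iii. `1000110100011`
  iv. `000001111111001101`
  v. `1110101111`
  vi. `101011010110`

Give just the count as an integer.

i → match
ii → match
iii → match
iv → no match
v → match
vi → match
Total matched: 5

5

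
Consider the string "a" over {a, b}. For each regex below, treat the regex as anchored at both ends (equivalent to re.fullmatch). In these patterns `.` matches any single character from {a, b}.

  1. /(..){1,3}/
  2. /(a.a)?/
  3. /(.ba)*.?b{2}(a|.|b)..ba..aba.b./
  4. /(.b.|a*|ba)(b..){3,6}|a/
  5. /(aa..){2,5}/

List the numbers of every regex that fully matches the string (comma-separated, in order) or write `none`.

4

1 → no match
2 → no match
3 → no match
4 → match
5 → no match — must start with "aa"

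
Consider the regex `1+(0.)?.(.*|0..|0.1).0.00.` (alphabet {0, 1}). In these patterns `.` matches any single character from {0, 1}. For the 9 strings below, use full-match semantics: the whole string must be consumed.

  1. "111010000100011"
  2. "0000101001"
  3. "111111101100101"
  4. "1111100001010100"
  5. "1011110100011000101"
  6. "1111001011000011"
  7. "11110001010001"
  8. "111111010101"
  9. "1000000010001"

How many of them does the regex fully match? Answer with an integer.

0

1 → no match
2 → no match — must start with "1"
3 → no match
4 → no match
5 → no match
6 → no match
7 → no match
8 → no match
9 → no match
Total matched: 0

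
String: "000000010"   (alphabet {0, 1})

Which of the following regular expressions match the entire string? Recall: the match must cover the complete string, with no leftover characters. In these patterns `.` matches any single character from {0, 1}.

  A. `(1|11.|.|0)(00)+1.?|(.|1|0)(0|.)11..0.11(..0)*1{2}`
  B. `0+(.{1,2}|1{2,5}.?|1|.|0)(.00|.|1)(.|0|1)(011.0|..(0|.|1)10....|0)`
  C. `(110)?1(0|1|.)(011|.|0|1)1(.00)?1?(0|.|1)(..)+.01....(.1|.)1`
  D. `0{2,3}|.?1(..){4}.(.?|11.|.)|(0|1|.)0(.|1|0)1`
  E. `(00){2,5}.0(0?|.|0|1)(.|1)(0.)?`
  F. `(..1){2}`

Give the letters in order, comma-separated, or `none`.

A → match
B → match
C → no match — must end with "1"
D → no match
E → no match
F → no match — must end with "1"

A, B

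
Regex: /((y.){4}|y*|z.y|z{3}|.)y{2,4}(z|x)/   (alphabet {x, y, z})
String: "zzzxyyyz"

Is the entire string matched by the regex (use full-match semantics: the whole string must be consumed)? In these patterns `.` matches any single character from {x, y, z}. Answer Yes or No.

No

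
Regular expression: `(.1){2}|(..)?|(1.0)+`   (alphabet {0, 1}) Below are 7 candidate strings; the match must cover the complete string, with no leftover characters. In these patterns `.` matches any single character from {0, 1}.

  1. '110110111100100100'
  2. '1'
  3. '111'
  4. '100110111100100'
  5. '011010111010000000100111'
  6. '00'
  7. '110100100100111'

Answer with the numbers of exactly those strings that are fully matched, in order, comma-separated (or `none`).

1 → no match
2 → no match
3 → no match
4 → no match
5 → no match
6 → match
7 → no match

6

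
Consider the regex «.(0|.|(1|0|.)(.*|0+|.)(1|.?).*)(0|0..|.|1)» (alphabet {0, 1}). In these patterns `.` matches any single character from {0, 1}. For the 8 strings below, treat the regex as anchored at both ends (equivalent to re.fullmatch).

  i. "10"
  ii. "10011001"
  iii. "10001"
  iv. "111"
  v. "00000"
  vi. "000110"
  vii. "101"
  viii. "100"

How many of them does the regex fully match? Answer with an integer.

i. "10" → no match
ii. "10011001" → match
iii. "10001" → match
iv. "111" → match
v. "00000" → match
vi. "000110" → match
vii. "101" → match
viii. "100" → match
Total matched: 7

7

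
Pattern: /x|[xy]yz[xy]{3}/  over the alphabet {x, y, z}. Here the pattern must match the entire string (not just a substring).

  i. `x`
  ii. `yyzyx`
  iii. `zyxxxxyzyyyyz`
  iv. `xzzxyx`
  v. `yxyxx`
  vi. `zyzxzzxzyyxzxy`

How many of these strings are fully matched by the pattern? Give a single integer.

1

i → match
ii → no match
iii → no match
iv → no match
v → no match
vi → no match
Total matched: 1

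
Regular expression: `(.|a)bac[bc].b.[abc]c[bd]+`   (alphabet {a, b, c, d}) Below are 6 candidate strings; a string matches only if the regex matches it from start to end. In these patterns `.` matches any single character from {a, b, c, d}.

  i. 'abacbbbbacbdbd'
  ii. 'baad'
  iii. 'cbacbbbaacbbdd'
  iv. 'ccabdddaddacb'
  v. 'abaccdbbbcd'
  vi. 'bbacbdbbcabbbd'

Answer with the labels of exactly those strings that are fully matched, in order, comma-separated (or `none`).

i → match
ii → no match
iii → match
iv → no match
v → match
vi → no match

i, iii, v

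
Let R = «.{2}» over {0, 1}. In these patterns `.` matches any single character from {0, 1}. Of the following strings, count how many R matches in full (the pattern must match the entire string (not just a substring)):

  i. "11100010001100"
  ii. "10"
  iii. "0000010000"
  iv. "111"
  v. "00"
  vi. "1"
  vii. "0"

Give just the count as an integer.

2

i → no match
ii → match
iii → no match
iv → no match
v → match
vi → no match
vii → no match
Total matched: 2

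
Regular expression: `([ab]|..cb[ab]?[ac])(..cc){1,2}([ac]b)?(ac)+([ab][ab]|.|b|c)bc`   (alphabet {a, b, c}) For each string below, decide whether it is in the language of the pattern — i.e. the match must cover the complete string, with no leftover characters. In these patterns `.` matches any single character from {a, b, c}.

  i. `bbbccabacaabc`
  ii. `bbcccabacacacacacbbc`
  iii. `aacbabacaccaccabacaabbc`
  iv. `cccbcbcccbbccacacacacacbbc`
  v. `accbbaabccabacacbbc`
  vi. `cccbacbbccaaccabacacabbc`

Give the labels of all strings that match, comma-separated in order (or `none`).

i, ii, iv, v, vi

i → match
ii → match
iii → no match
iv → match
v → match
vi → match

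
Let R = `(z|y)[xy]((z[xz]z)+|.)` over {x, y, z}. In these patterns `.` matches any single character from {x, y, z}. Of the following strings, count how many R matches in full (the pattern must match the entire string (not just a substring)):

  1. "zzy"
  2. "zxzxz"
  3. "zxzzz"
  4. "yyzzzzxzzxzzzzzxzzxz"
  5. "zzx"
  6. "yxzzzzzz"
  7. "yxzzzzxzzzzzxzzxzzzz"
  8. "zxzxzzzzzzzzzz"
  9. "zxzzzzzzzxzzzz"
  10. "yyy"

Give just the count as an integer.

1 → no match
2 → match
3 → match
4 → match
5 → no match
6 → match
7 → match
8 → match
9 → match
10 → match
Total matched: 8

8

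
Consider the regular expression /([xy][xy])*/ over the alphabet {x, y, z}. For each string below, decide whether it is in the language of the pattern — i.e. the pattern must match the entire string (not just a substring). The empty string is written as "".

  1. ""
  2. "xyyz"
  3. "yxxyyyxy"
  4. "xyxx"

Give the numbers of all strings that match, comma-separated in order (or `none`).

1, 3, 4

1 → match
2 → no match
3 → match
4 → match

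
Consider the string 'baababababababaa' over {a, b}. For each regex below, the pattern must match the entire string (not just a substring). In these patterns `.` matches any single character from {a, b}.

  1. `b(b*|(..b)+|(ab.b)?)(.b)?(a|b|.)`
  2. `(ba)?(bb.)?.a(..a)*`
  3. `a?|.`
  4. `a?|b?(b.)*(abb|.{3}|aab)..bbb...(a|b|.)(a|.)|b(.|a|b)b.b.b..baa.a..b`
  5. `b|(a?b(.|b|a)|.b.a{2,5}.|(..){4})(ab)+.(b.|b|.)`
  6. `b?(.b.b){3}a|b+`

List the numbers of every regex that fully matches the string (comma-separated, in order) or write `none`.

1 → no match
2 → no match
3 → no match
4 → no match
5 → match
6 → no match

5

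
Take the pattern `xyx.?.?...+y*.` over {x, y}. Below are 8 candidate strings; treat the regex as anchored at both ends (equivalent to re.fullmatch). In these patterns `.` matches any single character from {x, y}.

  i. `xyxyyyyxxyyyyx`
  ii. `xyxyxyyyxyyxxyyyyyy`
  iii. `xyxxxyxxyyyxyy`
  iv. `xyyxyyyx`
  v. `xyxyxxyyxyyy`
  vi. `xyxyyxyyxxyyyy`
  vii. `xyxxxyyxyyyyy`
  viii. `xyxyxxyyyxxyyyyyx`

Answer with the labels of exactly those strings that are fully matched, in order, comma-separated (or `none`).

i, ii, iii, v, vi, vii, viii

i → match
ii → match
iii → match
iv → no match — must start with `xyx`
v → match
vi → match
vii → match
viii → match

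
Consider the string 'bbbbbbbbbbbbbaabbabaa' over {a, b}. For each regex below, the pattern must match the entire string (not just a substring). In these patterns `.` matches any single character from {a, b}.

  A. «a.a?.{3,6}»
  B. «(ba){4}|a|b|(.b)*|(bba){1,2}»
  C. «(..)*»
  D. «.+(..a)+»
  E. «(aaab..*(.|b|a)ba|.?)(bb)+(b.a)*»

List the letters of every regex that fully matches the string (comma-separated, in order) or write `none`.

A → no match — must start with 'a'
B → no match
C → no match
D → match
E → match

D, E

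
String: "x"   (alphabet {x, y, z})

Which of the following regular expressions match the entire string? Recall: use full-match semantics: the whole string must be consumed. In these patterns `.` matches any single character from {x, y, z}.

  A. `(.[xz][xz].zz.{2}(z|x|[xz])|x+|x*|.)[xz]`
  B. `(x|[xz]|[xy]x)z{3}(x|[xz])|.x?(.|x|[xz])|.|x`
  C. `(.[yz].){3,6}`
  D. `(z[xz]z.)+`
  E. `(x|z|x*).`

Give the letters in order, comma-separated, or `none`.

A, B, E

A → match
B → match
C → no match
D → no match — must start with "z"
E → match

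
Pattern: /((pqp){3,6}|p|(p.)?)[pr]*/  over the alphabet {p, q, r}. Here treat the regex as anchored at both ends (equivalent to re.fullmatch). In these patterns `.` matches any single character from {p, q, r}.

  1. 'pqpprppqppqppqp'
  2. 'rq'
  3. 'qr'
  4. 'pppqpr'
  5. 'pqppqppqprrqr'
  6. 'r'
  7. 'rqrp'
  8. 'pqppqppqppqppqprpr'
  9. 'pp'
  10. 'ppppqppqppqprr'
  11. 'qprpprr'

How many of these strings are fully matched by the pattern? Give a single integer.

1 → no match
2 → no match
3 → no match
4 → no match
5 → no match
6 → match
7 → no match
8 → match
9 → match
10 → no match
11 → no match
Total matched: 3

3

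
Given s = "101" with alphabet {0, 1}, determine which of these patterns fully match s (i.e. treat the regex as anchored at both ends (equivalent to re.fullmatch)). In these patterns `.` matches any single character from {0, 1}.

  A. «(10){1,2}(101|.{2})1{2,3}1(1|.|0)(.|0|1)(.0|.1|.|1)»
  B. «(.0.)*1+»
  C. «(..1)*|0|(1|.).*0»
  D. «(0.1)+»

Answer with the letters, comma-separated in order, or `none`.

C

A → no match
B → no match
C → match
D → no match — must start with "0"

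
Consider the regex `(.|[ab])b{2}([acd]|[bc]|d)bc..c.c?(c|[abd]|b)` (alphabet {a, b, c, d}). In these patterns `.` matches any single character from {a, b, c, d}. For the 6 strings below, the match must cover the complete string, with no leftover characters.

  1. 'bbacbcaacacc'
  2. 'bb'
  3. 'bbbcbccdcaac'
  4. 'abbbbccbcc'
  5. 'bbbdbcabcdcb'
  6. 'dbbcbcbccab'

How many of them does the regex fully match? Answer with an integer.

1 → no match
2 → no match
3 → no match
4 → no match
5 → match
6 → match
Total matched: 2

2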